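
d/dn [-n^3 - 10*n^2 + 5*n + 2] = -3*n^2 - 20*n + 5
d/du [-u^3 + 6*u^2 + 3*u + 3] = -3*u^2 + 12*u + 3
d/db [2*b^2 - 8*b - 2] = 4*b - 8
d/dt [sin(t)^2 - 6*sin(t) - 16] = 2*(sin(t) - 3)*cos(t)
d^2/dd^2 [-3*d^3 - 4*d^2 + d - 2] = -18*d - 8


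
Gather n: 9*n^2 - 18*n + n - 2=9*n^2 - 17*n - 2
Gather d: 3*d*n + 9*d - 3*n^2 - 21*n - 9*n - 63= d*(3*n + 9) - 3*n^2 - 30*n - 63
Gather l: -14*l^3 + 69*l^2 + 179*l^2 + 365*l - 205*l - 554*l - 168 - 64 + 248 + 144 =-14*l^3 + 248*l^2 - 394*l + 160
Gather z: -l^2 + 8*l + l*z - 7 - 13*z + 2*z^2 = -l^2 + 8*l + 2*z^2 + z*(l - 13) - 7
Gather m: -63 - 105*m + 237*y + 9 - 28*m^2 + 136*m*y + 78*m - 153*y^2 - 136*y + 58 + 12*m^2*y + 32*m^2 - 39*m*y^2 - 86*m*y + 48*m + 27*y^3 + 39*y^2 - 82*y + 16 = m^2*(12*y + 4) + m*(-39*y^2 + 50*y + 21) + 27*y^3 - 114*y^2 + 19*y + 20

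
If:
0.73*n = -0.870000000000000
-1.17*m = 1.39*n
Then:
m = 1.42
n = -1.19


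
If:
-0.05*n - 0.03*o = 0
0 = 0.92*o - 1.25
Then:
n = -0.82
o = 1.36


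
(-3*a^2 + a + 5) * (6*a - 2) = -18*a^3 + 12*a^2 + 28*a - 10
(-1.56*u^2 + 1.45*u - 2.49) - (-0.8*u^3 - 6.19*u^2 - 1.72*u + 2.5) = 0.8*u^3 + 4.63*u^2 + 3.17*u - 4.99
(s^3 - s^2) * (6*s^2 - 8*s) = 6*s^5 - 14*s^4 + 8*s^3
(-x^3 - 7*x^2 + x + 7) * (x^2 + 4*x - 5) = -x^5 - 11*x^4 - 22*x^3 + 46*x^2 + 23*x - 35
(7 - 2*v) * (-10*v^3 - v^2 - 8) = 20*v^4 - 68*v^3 - 7*v^2 + 16*v - 56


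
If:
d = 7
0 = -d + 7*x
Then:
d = 7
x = 1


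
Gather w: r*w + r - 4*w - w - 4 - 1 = r + w*(r - 5) - 5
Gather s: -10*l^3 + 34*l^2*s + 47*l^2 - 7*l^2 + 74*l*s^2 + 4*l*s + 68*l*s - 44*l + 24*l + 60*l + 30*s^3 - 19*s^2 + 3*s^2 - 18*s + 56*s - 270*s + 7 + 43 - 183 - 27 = -10*l^3 + 40*l^2 + 40*l + 30*s^3 + s^2*(74*l - 16) + s*(34*l^2 + 72*l - 232) - 160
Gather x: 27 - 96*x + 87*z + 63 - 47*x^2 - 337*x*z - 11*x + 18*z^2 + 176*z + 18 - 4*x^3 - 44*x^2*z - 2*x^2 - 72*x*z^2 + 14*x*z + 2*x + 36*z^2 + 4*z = -4*x^3 + x^2*(-44*z - 49) + x*(-72*z^2 - 323*z - 105) + 54*z^2 + 267*z + 108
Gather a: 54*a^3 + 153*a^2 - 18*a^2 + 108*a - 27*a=54*a^3 + 135*a^2 + 81*a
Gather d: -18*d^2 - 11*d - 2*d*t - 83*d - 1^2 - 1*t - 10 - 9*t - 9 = -18*d^2 + d*(-2*t - 94) - 10*t - 20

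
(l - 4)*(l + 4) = l^2 - 16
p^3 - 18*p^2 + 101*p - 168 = (p - 8)*(p - 7)*(p - 3)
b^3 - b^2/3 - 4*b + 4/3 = (b - 2)*(b - 1/3)*(b + 2)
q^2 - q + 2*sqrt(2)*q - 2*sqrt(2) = (q - 1)*(q + 2*sqrt(2))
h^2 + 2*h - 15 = (h - 3)*(h + 5)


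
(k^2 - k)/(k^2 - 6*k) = (k - 1)/(k - 6)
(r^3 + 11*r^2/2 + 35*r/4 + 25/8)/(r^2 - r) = (8*r^3 + 44*r^2 + 70*r + 25)/(8*r*(r - 1))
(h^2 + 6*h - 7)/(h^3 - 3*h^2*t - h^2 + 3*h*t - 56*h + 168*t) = (1 - h)/(-h^2 + 3*h*t + 8*h - 24*t)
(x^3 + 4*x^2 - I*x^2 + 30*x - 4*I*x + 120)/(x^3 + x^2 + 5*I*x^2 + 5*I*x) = (x^2 + x*(4 - 6*I) - 24*I)/(x^2 + x)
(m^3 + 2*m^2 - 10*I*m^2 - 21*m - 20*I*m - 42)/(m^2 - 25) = (m^3 + m^2*(2 - 10*I) + m*(-21 - 20*I) - 42)/(m^2 - 25)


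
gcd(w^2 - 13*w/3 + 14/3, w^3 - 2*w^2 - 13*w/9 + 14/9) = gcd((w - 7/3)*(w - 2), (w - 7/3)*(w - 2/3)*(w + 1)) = w - 7/3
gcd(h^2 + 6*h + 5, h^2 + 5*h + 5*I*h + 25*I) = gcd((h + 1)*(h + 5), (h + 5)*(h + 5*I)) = h + 5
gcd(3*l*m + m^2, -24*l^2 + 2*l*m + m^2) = 1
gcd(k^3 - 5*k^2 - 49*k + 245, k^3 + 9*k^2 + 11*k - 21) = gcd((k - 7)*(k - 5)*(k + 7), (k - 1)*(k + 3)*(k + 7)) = k + 7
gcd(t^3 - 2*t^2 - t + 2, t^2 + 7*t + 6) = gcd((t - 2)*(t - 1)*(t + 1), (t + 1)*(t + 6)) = t + 1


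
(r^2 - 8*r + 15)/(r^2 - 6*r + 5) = (r - 3)/(r - 1)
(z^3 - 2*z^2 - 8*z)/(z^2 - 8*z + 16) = z*(z + 2)/(z - 4)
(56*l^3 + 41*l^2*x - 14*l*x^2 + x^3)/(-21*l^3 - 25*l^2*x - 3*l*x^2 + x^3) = (-8*l + x)/(3*l + x)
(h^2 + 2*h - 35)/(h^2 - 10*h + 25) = (h + 7)/(h - 5)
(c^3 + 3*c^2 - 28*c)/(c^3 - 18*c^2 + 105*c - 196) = c*(c + 7)/(c^2 - 14*c + 49)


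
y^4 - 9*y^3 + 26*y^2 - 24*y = y*(y - 4)*(y - 3)*(y - 2)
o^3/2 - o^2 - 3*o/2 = o*(o/2 + 1/2)*(o - 3)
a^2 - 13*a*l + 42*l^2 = (a - 7*l)*(a - 6*l)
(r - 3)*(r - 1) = r^2 - 4*r + 3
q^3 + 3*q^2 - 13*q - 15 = (q - 3)*(q + 1)*(q + 5)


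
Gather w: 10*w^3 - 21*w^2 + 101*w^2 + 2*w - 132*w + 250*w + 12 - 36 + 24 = 10*w^3 + 80*w^2 + 120*w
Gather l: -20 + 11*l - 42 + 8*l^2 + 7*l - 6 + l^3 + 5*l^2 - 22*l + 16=l^3 + 13*l^2 - 4*l - 52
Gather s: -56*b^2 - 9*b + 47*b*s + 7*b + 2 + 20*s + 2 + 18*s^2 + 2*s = -56*b^2 - 2*b + 18*s^2 + s*(47*b + 22) + 4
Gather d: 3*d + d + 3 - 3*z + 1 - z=4*d - 4*z + 4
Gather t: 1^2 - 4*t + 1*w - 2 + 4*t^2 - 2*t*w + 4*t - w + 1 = 4*t^2 - 2*t*w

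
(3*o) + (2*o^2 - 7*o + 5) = 2*o^2 - 4*o + 5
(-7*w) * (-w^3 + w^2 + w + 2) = 7*w^4 - 7*w^3 - 7*w^2 - 14*w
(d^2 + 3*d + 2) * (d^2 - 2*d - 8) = d^4 + d^3 - 12*d^2 - 28*d - 16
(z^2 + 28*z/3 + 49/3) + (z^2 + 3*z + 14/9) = 2*z^2 + 37*z/3 + 161/9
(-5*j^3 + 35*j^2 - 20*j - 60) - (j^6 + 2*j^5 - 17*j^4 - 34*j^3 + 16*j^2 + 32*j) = -j^6 - 2*j^5 + 17*j^4 + 29*j^3 + 19*j^2 - 52*j - 60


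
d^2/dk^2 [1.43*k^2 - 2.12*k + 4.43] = 2.86000000000000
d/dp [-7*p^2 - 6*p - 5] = -14*p - 6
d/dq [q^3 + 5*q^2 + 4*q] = 3*q^2 + 10*q + 4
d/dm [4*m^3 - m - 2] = 12*m^2 - 1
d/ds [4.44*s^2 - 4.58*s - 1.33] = 8.88*s - 4.58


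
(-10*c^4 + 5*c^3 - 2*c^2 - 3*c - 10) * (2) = -20*c^4 + 10*c^3 - 4*c^2 - 6*c - 20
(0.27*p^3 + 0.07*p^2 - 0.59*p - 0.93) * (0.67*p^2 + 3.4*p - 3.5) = 0.1809*p^5 + 0.9649*p^4 - 1.1023*p^3 - 2.8741*p^2 - 1.097*p + 3.255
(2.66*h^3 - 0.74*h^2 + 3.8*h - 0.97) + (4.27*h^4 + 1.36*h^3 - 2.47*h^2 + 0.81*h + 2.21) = 4.27*h^4 + 4.02*h^3 - 3.21*h^2 + 4.61*h + 1.24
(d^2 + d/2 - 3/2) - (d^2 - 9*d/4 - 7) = 11*d/4 + 11/2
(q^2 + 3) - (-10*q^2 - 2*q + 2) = 11*q^2 + 2*q + 1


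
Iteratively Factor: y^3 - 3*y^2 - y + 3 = (y - 3)*(y^2 - 1) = (y - 3)*(y + 1)*(y - 1)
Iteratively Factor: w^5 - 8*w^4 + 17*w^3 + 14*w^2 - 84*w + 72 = (w - 3)*(w^4 - 5*w^3 + 2*w^2 + 20*w - 24) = (w - 3)*(w - 2)*(w^3 - 3*w^2 - 4*w + 12) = (w - 3)^2*(w - 2)*(w^2 - 4) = (w - 3)^2*(w - 2)^2*(w + 2)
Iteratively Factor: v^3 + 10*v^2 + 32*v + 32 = (v + 4)*(v^2 + 6*v + 8) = (v + 2)*(v + 4)*(v + 4)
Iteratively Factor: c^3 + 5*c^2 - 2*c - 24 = (c + 3)*(c^2 + 2*c - 8) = (c + 3)*(c + 4)*(c - 2)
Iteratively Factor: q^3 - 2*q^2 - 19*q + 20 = (q - 1)*(q^2 - q - 20) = (q - 1)*(q + 4)*(q - 5)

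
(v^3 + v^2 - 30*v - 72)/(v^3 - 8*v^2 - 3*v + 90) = (v + 4)/(v - 5)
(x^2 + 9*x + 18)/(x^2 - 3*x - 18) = (x + 6)/(x - 6)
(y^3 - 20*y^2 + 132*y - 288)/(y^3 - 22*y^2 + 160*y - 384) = (y - 6)/(y - 8)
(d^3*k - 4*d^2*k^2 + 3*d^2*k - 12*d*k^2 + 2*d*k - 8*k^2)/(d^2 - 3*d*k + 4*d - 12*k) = k*(d^3 - 4*d^2*k + 3*d^2 - 12*d*k + 2*d - 8*k)/(d^2 - 3*d*k + 4*d - 12*k)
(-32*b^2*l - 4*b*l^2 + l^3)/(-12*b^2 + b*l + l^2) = l*(8*b - l)/(3*b - l)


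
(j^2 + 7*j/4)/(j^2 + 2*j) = (j + 7/4)/(j + 2)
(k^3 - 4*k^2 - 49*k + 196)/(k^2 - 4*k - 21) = (k^2 + 3*k - 28)/(k + 3)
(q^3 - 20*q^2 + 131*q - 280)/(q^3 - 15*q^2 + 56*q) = (q - 5)/q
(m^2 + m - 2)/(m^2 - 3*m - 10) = (m - 1)/(m - 5)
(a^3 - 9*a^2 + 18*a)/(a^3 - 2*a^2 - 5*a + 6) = a*(a - 6)/(a^2 + a - 2)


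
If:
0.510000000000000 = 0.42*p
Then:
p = 1.21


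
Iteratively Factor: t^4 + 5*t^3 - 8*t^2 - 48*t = (t + 4)*(t^3 + t^2 - 12*t) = (t - 3)*(t + 4)*(t^2 + 4*t) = t*(t - 3)*(t + 4)*(t + 4)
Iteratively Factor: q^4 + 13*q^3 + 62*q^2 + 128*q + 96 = (q + 4)*(q^3 + 9*q^2 + 26*q + 24) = (q + 4)^2*(q^2 + 5*q + 6) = (q + 3)*(q + 4)^2*(q + 2)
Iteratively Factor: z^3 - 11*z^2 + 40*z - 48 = (z - 4)*(z^2 - 7*z + 12) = (z - 4)*(z - 3)*(z - 4)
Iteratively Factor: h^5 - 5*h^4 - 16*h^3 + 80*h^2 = (h - 5)*(h^4 - 16*h^2) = (h - 5)*(h + 4)*(h^3 - 4*h^2) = h*(h - 5)*(h + 4)*(h^2 - 4*h) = h^2*(h - 5)*(h + 4)*(h - 4)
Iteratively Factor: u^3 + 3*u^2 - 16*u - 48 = (u - 4)*(u^2 + 7*u + 12) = (u - 4)*(u + 3)*(u + 4)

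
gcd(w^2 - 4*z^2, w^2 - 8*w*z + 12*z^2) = -w + 2*z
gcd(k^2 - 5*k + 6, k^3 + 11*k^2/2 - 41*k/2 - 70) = 1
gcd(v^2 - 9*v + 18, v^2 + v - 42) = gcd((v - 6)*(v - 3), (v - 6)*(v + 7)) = v - 6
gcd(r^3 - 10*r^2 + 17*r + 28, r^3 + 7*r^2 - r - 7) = r + 1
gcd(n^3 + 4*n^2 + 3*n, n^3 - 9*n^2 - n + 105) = n + 3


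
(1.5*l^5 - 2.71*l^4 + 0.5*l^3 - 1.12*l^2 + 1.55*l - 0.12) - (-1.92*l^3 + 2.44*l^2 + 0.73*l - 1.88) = 1.5*l^5 - 2.71*l^4 + 2.42*l^3 - 3.56*l^2 + 0.82*l + 1.76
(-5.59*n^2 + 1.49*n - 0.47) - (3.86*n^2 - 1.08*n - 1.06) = -9.45*n^2 + 2.57*n + 0.59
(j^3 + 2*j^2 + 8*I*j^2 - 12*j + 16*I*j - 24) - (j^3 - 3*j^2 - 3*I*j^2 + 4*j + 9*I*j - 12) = 5*j^2 + 11*I*j^2 - 16*j + 7*I*j - 12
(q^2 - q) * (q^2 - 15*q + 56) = q^4 - 16*q^3 + 71*q^2 - 56*q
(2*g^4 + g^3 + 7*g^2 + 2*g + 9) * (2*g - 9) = 4*g^5 - 16*g^4 + 5*g^3 - 59*g^2 - 81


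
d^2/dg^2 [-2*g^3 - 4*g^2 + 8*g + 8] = -12*g - 8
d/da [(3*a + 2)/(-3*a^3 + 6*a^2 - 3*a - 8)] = 6*(3*a^3 - 4*a - 3)/(9*a^6 - 36*a^5 + 54*a^4 + 12*a^3 - 87*a^2 + 48*a + 64)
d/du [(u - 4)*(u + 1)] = 2*u - 3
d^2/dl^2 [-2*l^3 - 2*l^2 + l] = -12*l - 4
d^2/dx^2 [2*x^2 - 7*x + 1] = 4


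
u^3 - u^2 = u^2*(u - 1)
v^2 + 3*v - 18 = (v - 3)*(v + 6)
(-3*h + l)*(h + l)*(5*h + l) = -15*h^3 - 13*h^2*l + 3*h*l^2 + l^3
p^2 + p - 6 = (p - 2)*(p + 3)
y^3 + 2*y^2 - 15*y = y*(y - 3)*(y + 5)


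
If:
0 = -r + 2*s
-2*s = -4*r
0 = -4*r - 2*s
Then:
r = 0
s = 0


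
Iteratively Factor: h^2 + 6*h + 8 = (h + 4)*(h + 2)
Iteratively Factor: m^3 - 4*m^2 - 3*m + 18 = (m - 3)*(m^2 - m - 6) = (m - 3)*(m + 2)*(m - 3)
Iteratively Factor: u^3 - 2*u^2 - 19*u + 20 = (u + 4)*(u^2 - 6*u + 5) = (u - 5)*(u + 4)*(u - 1)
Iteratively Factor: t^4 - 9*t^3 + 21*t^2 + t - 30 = (t - 2)*(t^3 - 7*t^2 + 7*t + 15) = (t - 5)*(t - 2)*(t^2 - 2*t - 3) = (t - 5)*(t - 2)*(t + 1)*(t - 3)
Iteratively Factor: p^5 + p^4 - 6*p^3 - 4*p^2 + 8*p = (p + 2)*(p^4 - p^3 - 4*p^2 + 4*p) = p*(p + 2)*(p^3 - p^2 - 4*p + 4) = p*(p - 1)*(p + 2)*(p^2 - 4) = p*(p - 2)*(p - 1)*(p + 2)*(p + 2)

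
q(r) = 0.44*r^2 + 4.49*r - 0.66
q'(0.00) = 4.49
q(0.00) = -0.66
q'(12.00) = 15.05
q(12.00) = 116.58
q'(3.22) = 7.32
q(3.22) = 18.36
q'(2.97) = 7.10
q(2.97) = 16.56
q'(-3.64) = 1.29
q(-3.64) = -11.17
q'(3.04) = 7.17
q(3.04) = 17.06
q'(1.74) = 6.02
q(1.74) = 8.48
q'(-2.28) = 2.48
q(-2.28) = -8.61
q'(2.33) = 6.54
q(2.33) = 12.19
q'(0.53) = 4.96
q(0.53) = 1.84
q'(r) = 0.88*r + 4.49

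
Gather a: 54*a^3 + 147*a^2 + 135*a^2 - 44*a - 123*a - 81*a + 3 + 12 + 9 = 54*a^3 + 282*a^2 - 248*a + 24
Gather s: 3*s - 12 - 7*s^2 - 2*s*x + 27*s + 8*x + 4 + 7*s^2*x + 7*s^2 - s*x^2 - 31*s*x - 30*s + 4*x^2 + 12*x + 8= 7*s^2*x + s*(-x^2 - 33*x) + 4*x^2 + 20*x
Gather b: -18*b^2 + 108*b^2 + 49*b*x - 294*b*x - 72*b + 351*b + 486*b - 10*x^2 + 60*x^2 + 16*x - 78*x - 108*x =90*b^2 + b*(765 - 245*x) + 50*x^2 - 170*x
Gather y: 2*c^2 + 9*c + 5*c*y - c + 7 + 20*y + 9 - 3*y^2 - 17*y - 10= 2*c^2 + 8*c - 3*y^2 + y*(5*c + 3) + 6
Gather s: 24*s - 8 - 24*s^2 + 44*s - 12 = -24*s^2 + 68*s - 20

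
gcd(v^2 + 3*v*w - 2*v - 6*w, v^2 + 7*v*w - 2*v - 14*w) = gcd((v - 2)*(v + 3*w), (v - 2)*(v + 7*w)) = v - 2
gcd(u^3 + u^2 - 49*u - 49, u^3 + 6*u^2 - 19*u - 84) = u + 7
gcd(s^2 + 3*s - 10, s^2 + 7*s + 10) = s + 5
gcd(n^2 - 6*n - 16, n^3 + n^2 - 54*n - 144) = n - 8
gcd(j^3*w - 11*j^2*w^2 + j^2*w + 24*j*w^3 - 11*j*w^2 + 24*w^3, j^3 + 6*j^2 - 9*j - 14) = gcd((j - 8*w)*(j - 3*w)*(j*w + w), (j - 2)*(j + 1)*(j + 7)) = j + 1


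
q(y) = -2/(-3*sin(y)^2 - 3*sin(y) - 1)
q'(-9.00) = 12.88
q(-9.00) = 7.32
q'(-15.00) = -13.57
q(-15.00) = 6.29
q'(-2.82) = 16.95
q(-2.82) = 5.69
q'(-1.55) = 0.12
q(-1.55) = 2.00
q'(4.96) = 1.66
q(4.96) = 2.19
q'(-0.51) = -1.97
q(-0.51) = 7.99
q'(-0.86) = 9.99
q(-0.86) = 4.45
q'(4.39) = -2.34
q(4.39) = 2.34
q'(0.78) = -0.49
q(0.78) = 0.44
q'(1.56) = -0.00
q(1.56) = 0.29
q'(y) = -2*(6*sin(y)*cos(y) + 3*cos(y))/(-3*sin(y)^2 - 3*sin(y) - 1)^2 = -6*(2*sin(y) + 1)*cos(y)/(3*sin(y)^2 + 3*sin(y) + 1)^2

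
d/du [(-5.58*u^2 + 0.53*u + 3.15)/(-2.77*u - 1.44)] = (15.4566*u^2 + 16.0704*u + 7.9623)/(7.6729*u^2 + 7.9776*u + 2.0736)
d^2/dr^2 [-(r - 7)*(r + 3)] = -2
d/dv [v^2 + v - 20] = 2*v + 1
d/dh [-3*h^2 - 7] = -6*h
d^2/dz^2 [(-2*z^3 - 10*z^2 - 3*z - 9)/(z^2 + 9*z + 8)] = 2*(-59*z^3 - 219*z^2 - 555*z - 1081)/(z^6 + 27*z^5 + 267*z^4 + 1161*z^3 + 2136*z^2 + 1728*z + 512)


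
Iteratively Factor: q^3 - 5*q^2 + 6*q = (q)*(q^2 - 5*q + 6) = q*(q - 3)*(q - 2)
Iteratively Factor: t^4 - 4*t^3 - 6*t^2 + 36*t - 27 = (t - 3)*(t^3 - t^2 - 9*t + 9) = (t - 3)*(t + 3)*(t^2 - 4*t + 3) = (t - 3)*(t - 1)*(t + 3)*(t - 3)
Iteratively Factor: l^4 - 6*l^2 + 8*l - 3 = (l - 1)*(l^3 + l^2 - 5*l + 3) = (l - 1)^2*(l^2 + 2*l - 3) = (l - 1)^3*(l + 3)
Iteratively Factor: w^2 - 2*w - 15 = (w + 3)*(w - 5)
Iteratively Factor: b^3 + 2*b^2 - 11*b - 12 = (b + 4)*(b^2 - 2*b - 3) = (b + 1)*(b + 4)*(b - 3)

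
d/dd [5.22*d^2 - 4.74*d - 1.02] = 10.44*d - 4.74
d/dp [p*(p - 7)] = 2*p - 7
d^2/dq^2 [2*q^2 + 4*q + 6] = 4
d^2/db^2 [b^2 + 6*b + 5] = 2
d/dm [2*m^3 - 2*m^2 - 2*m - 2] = 6*m^2 - 4*m - 2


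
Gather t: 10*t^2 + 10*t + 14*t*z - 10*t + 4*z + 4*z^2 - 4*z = 10*t^2 + 14*t*z + 4*z^2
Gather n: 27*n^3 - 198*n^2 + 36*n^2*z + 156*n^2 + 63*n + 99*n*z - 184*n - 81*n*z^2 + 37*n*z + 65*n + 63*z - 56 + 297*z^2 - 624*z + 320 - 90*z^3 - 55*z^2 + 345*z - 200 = 27*n^3 + n^2*(36*z - 42) + n*(-81*z^2 + 136*z - 56) - 90*z^3 + 242*z^2 - 216*z + 64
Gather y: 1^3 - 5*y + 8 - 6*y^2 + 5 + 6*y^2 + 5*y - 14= 0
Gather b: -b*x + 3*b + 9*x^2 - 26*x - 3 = b*(3 - x) + 9*x^2 - 26*x - 3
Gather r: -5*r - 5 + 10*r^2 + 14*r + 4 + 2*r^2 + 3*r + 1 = 12*r^2 + 12*r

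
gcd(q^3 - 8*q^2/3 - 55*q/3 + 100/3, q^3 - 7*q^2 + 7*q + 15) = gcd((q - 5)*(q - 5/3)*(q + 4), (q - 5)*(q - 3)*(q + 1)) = q - 5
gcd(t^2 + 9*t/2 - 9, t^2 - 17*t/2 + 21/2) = t - 3/2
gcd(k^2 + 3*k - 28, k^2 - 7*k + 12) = k - 4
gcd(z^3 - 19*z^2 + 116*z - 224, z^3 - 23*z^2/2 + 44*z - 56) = z - 4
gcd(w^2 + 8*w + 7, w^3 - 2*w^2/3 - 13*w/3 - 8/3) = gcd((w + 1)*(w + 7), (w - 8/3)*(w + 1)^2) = w + 1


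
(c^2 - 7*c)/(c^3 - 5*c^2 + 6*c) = (c - 7)/(c^2 - 5*c + 6)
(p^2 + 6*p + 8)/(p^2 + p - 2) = (p + 4)/(p - 1)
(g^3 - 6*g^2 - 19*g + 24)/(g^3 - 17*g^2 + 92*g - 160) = (g^2 + 2*g - 3)/(g^2 - 9*g + 20)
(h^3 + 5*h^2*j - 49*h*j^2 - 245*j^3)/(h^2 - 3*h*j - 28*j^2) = (h^2 + 12*h*j + 35*j^2)/(h + 4*j)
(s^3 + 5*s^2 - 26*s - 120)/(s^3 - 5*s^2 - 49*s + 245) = (s^2 + 10*s + 24)/(s^2 - 49)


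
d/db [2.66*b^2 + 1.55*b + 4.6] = 5.32*b + 1.55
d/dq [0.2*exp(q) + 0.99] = 0.2*exp(q)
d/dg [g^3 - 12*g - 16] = 3*g^2 - 12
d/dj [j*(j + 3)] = 2*j + 3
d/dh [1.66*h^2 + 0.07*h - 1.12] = 3.32*h + 0.07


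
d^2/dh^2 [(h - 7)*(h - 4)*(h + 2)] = 6*h - 18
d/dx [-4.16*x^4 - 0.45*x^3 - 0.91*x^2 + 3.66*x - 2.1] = -16.64*x^3 - 1.35*x^2 - 1.82*x + 3.66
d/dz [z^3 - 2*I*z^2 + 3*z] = 3*z^2 - 4*I*z + 3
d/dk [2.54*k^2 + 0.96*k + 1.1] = 5.08*k + 0.96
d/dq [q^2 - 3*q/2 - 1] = 2*q - 3/2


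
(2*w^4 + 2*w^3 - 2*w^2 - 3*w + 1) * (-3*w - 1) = -6*w^5 - 8*w^4 + 4*w^3 + 11*w^2 - 1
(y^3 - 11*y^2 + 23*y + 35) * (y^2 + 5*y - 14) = y^5 - 6*y^4 - 46*y^3 + 304*y^2 - 147*y - 490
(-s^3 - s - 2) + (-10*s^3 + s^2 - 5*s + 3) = -11*s^3 + s^2 - 6*s + 1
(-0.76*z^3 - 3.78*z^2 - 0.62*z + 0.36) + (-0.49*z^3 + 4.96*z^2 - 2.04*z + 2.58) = -1.25*z^3 + 1.18*z^2 - 2.66*z + 2.94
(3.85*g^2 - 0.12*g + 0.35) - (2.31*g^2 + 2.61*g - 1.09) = 1.54*g^2 - 2.73*g + 1.44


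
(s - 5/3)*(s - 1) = s^2 - 8*s/3 + 5/3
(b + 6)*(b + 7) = b^2 + 13*b + 42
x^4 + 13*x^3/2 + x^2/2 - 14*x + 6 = (x - 1)*(x - 1/2)*(x + 2)*(x + 6)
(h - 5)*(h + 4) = h^2 - h - 20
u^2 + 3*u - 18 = (u - 3)*(u + 6)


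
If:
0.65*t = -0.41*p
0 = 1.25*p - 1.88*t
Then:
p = 0.00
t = 0.00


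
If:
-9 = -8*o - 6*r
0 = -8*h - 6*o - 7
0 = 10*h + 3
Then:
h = -3/10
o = -23/30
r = 227/90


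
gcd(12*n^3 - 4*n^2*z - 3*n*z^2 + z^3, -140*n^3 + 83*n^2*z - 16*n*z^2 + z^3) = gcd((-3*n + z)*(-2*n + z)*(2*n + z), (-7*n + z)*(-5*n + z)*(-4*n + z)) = 1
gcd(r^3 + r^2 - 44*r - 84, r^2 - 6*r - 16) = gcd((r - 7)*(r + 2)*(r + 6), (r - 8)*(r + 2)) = r + 2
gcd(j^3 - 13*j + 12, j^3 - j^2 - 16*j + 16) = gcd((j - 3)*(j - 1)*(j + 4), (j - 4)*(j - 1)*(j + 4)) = j^2 + 3*j - 4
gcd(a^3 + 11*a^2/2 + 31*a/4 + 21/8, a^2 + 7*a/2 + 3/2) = a + 1/2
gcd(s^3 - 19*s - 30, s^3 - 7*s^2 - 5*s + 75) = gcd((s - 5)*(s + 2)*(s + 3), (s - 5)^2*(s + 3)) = s^2 - 2*s - 15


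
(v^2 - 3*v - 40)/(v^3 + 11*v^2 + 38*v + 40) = (v - 8)/(v^2 + 6*v + 8)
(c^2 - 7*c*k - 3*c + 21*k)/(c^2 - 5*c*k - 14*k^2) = (c - 3)/(c + 2*k)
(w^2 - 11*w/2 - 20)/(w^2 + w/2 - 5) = (w - 8)/(w - 2)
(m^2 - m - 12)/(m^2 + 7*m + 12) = (m - 4)/(m + 4)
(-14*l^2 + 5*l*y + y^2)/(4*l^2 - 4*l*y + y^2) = (7*l + y)/(-2*l + y)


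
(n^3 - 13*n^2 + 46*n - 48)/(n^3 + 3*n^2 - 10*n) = (n^2 - 11*n + 24)/(n*(n + 5))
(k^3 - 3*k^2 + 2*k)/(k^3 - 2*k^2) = (k - 1)/k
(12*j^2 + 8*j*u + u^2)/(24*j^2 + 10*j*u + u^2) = (2*j + u)/(4*j + u)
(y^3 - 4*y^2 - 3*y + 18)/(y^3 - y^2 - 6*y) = (y - 3)/y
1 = 1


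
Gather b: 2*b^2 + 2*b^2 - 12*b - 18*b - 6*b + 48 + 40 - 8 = 4*b^2 - 36*b + 80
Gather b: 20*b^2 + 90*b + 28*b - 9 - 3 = 20*b^2 + 118*b - 12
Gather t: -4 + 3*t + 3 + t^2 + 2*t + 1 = t^2 + 5*t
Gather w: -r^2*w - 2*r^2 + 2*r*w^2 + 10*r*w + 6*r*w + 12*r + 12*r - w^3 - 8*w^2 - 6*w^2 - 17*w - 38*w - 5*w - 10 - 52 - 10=-2*r^2 + 24*r - w^3 + w^2*(2*r - 14) + w*(-r^2 + 16*r - 60) - 72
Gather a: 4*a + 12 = 4*a + 12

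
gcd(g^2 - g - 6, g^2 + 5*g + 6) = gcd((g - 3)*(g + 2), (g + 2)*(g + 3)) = g + 2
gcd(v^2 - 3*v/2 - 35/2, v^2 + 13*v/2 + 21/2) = v + 7/2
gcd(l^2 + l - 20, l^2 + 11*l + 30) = l + 5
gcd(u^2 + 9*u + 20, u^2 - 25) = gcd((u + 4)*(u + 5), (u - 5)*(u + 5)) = u + 5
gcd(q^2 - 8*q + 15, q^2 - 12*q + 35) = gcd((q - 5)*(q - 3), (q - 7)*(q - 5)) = q - 5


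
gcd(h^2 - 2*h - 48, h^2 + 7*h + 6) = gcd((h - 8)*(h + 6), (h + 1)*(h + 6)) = h + 6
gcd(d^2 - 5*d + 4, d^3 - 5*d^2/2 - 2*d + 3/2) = 1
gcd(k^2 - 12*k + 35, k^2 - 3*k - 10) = k - 5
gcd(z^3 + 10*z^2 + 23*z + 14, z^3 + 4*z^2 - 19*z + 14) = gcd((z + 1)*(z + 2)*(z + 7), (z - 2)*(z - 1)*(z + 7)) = z + 7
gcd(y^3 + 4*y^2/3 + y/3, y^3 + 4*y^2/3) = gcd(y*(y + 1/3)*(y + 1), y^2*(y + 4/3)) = y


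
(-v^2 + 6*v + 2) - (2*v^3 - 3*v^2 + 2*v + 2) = -2*v^3 + 2*v^2 + 4*v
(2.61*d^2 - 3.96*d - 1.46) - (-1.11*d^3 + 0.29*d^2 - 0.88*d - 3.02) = 1.11*d^3 + 2.32*d^2 - 3.08*d + 1.56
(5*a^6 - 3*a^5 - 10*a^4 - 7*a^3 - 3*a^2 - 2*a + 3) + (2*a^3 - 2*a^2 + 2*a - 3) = 5*a^6 - 3*a^5 - 10*a^4 - 5*a^3 - 5*a^2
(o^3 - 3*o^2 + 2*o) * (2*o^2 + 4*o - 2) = 2*o^5 - 2*o^4 - 10*o^3 + 14*o^2 - 4*o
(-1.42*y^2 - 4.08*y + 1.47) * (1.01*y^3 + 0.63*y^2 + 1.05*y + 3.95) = -1.4342*y^5 - 5.0154*y^4 - 2.5767*y^3 - 8.9669*y^2 - 14.5725*y + 5.8065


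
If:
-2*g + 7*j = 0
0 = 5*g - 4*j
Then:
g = 0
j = 0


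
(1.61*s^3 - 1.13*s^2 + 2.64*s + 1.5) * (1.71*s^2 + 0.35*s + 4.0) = 2.7531*s^5 - 1.3688*s^4 + 10.5589*s^3 - 1.031*s^2 + 11.085*s + 6.0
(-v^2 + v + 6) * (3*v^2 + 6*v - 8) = -3*v^4 - 3*v^3 + 32*v^2 + 28*v - 48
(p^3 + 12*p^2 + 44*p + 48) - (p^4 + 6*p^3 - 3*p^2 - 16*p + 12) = -p^4 - 5*p^3 + 15*p^2 + 60*p + 36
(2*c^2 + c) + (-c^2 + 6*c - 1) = c^2 + 7*c - 1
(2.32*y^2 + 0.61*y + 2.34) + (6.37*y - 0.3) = 2.32*y^2 + 6.98*y + 2.04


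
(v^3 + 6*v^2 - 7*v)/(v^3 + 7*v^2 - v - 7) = v/(v + 1)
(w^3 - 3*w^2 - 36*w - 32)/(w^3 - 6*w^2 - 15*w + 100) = (w^2 - 7*w - 8)/(w^2 - 10*w + 25)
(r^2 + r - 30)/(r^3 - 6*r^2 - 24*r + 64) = (r^2 + r - 30)/(r^3 - 6*r^2 - 24*r + 64)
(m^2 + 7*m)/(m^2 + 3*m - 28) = m/(m - 4)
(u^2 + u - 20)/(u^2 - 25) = (u - 4)/(u - 5)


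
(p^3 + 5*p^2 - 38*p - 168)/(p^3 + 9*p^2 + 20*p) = (p^2 + p - 42)/(p*(p + 5))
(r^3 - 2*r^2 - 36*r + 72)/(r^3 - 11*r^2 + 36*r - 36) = (r + 6)/(r - 3)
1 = 1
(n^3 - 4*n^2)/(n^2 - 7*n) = n*(n - 4)/(n - 7)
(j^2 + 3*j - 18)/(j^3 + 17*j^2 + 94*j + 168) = (j - 3)/(j^2 + 11*j + 28)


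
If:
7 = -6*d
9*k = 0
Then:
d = -7/6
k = 0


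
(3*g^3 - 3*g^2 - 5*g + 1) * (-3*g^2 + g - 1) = -9*g^5 + 12*g^4 + 9*g^3 - 5*g^2 + 6*g - 1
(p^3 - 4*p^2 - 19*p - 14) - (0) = p^3 - 4*p^2 - 19*p - 14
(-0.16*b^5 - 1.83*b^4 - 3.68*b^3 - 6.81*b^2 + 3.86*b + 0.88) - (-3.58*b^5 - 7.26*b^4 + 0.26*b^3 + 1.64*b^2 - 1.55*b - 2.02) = 3.42*b^5 + 5.43*b^4 - 3.94*b^3 - 8.45*b^2 + 5.41*b + 2.9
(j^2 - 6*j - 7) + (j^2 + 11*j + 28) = 2*j^2 + 5*j + 21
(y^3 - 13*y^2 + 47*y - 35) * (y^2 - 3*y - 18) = y^5 - 16*y^4 + 68*y^3 + 58*y^2 - 741*y + 630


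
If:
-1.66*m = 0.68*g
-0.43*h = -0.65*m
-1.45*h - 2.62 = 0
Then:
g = 2.92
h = -1.81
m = -1.20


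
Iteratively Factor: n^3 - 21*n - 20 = (n + 1)*(n^2 - n - 20) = (n - 5)*(n + 1)*(n + 4)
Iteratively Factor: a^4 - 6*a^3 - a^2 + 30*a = (a + 2)*(a^3 - 8*a^2 + 15*a) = (a - 5)*(a + 2)*(a^2 - 3*a) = a*(a - 5)*(a + 2)*(a - 3)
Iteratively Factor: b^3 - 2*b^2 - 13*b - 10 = (b - 5)*(b^2 + 3*b + 2) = (b - 5)*(b + 2)*(b + 1)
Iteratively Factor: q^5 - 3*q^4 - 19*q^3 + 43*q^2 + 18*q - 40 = (q - 2)*(q^4 - q^3 - 21*q^2 + q + 20) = (q - 2)*(q + 1)*(q^3 - 2*q^2 - 19*q + 20) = (q - 2)*(q - 1)*(q + 1)*(q^2 - q - 20) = (q - 2)*(q - 1)*(q + 1)*(q + 4)*(q - 5)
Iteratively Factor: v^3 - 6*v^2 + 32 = (v + 2)*(v^2 - 8*v + 16) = (v - 4)*(v + 2)*(v - 4)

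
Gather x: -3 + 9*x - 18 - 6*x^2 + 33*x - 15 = -6*x^2 + 42*x - 36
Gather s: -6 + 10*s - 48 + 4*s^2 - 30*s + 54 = 4*s^2 - 20*s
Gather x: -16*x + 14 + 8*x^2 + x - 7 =8*x^2 - 15*x + 7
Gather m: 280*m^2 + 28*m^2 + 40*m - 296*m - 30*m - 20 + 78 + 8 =308*m^2 - 286*m + 66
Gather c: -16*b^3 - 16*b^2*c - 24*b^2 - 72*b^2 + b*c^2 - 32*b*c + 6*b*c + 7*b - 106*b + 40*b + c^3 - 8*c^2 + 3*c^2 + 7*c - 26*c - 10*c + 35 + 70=-16*b^3 - 96*b^2 - 59*b + c^3 + c^2*(b - 5) + c*(-16*b^2 - 26*b - 29) + 105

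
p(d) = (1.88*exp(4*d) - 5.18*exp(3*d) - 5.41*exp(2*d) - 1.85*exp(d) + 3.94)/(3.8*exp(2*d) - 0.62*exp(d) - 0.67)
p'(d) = (-7.6*exp(2*d) + 0.62*exp(d))*(1.88*exp(4*d) - 5.18*exp(3*d) - 5.41*exp(2*d) - 1.85*exp(d) + 3.94)/(3.8*exp(2*d) - 0.62*exp(d) - 0.67)^2 + (7.52*exp(4*d) - 15.54*exp(3*d) - 10.82*exp(2*d) - 1.85*exp(d))/(3.8*exp(2*d) - 0.62*exp(d) - 0.67)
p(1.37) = 0.86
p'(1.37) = 10.45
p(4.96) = 9875.06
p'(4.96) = 19936.10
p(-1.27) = -5.31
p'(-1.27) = -1.08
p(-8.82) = -5.88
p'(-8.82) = 0.00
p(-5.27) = -5.84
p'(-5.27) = 0.04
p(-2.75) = -5.47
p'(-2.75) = 0.31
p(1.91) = 12.23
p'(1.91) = 36.58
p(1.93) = 12.97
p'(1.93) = 38.25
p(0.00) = -2.64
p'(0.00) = -0.91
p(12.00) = 13104935908.24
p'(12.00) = 26210080542.44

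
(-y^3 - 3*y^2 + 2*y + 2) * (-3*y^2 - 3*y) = 3*y^5 + 12*y^4 + 3*y^3 - 12*y^2 - 6*y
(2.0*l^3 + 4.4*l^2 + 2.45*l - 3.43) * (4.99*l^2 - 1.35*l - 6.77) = 9.98*l^5 + 19.256*l^4 - 7.2545*l^3 - 50.2112*l^2 - 11.956*l + 23.2211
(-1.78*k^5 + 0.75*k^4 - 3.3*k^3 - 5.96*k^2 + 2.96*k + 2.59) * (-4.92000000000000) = 8.7576*k^5 - 3.69*k^4 + 16.236*k^3 + 29.3232*k^2 - 14.5632*k - 12.7428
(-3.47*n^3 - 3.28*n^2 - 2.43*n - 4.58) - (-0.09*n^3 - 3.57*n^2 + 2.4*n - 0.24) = -3.38*n^3 + 0.29*n^2 - 4.83*n - 4.34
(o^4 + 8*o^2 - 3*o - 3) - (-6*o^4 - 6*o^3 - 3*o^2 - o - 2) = 7*o^4 + 6*o^3 + 11*o^2 - 2*o - 1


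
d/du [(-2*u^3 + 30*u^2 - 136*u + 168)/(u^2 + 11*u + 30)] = 2*(-u^4 - 22*u^3 + 143*u^2 + 732*u - 2964)/(u^4 + 22*u^3 + 181*u^2 + 660*u + 900)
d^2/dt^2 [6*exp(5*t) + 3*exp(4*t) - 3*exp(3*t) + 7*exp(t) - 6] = (150*exp(4*t) + 48*exp(3*t) - 27*exp(2*t) + 7)*exp(t)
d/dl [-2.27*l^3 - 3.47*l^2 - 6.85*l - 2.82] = -6.81*l^2 - 6.94*l - 6.85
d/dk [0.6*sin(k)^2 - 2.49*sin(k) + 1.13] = (1.2*sin(k) - 2.49)*cos(k)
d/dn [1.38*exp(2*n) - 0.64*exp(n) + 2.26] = (2.76*exp(n) - 0.64)*exp(n)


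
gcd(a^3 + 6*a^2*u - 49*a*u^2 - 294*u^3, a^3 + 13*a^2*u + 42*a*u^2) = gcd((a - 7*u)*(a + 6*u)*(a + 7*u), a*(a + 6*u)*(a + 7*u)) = a^2 + 13*a*u + 42*u^2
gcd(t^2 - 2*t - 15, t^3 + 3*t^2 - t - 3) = t + 3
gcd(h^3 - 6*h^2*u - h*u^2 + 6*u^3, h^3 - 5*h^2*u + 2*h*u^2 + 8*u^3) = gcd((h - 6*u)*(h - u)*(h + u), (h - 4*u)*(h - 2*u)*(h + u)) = h + u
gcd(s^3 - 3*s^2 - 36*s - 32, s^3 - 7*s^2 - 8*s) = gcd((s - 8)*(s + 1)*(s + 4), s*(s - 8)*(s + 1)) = s^2 - 7*s - 8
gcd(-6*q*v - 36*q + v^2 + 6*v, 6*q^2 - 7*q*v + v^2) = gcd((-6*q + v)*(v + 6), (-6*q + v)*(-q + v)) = 6*q - v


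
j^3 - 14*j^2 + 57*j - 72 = (j - 8)*(j - 3)^2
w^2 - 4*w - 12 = (w - 6)*(w + 2)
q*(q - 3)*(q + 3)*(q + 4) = q^4 + 4*q^3 - 9*q^2 - 36*q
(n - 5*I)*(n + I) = n^2 - 4*I*n + 5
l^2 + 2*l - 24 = (l - 4)*(l + 6)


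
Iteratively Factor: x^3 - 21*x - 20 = (x + 1)*(x^2 - x - 20) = (x - 5)*(x + 1)*(x + 4)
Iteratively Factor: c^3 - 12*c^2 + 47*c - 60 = (c - 5)*(c^2 - 7*c + 12) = (c - 5)*(c - 3)*(c - 4)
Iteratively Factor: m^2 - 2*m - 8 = (m - 4)*(m + 2)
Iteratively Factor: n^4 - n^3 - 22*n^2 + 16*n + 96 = (n + 4)*(n^3 - 5*n^2 - 2*n + 24) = (n - 3)*(n + 4)*(n^2 - 2*n - 8) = (n - 4)*(n - 3)*(n + 4)*(n + 2)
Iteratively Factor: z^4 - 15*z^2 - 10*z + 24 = (z + 2)*(z^3 - 2*z^2 - 11*z + 12) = (z + 2)*(z + 3)*(z^2 - 5*z + 4) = (z - 1)*(z + 2)*(z + 3)*(z - 4)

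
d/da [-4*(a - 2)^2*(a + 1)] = 12*a*(2 - a)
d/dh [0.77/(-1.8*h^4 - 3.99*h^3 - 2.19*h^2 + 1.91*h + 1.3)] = (5.544*h^3 + 9.2169*h^2 + 3.3726*h - 1.4707)/(1.8*h^4 + 3.99*h^3 + 2.19*h^2 - 1.91*h - 1.3)^2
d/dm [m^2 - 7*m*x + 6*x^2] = 2*m - 7*x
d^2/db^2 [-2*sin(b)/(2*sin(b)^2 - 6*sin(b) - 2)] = (sin(b)^5 + 3*sin(b)^4 + 4*sin(b)^3 - 3*sin(b)^2 - 5*sin(b) + 6)/(sin(b)^2 - 3*sin(b) - 1)^3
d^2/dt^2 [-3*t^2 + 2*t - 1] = -6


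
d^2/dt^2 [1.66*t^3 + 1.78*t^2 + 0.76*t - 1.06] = 9.96*t + 3.56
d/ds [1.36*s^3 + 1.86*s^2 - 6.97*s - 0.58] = 4.08*s^2 + 3.72*s - 6.97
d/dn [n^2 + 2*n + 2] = 2*n + 2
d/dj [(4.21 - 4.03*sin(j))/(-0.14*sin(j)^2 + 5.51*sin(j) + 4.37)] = (-0.5642*sin(j)^2 + 1.1788*sin(j) - 40.8082)*cos(j)/(0.0196*sin(j)^4 - 1.5428*sin(j)^3 + 29.1365*sin(j)^2 + 48.1574*sin(j) + 19.0969)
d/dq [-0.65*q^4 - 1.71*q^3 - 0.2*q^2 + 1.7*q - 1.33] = -2.6*q^3 - 5.13*q^2 - 0.4*q + 1.7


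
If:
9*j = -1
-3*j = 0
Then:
No Solution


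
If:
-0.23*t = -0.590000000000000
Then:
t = 2.57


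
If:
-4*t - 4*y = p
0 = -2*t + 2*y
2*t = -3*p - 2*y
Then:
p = 0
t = 0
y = 0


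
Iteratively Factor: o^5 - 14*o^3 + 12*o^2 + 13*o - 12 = (o + 4)*(o^4 - 4*o^3 + 2*o^2 + 4*o - 3) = (o + 1)*(o + 4)*(o^3 - 5*o^2 + 7*o - 3) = (o - 1)*(o + 1)*(o + 4)*(o^2 - 4*o + 3) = (o - 1)^2*(o + 1)*(o + 4)*(o - 3)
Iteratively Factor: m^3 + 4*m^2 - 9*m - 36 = (m + 4)*(m^2 - 9) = (m + 3)*(m + 4)*(m - 3)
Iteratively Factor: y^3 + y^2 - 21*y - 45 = (y - 5)*(y^2 + 6*y + 9) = (y - 5)*(y + 3)*(y + 3)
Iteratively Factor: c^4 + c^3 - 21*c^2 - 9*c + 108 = (c - 3)*(c^3 + 4*c^2 - 9*c - 36) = (c - 3)*(c + 4)*(c^2 - 9) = (c - 3)*(c + 3)*(c + 4)*(c - 3)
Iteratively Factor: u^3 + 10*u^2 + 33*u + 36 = (u + 4)*(u^2 + 6*u + 9) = (u + 3)*(u + 4)*(u + 3)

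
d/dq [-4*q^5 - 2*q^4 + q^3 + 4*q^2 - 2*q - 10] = -20*q^4 - 8*q^3 + 3*q^2 + 8*q - 2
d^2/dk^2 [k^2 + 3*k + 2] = 2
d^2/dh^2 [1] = 0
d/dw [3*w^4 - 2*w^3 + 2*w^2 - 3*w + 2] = 12*w^3 - 6*w^2 + 4*w - 3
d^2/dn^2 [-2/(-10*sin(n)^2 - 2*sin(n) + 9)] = 4*(-200*sin(n)^4 - 30*sin(n)^3 + 118*sin(n)^2 + 51*sin(n) + 94)/(10*sin(n)^2 + 2*sin(n) - 9)^3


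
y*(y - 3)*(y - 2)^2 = y^4 - 7*y^3 + 16*y^2 - 12*y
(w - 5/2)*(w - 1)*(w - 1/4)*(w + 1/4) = w^4 - 7*w^3/2 + 39*w^2/16 + 7*w/32 - 5/32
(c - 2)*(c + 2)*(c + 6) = c^3 + 6*c^2 - 4*c - 24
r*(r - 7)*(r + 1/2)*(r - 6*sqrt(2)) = r^4 - 6*sqrt(2)*r^3 - 13*r^3/2 - 7*r^2/2 + 39*sqrt(2)*r^2 + 21*sqrt(2)*r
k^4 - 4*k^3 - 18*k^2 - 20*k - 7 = (k - 7)*(k + 1)^3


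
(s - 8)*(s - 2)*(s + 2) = s^3 - 8*s^2 - 4*s + 32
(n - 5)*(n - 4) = n^2 - 9*n + 20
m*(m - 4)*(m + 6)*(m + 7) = m^4 + 9*m^3 - 10*m^2 - 168*m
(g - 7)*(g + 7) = g^2 - 49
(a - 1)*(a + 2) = a^2 + a - 2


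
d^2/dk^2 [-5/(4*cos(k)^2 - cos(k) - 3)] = 5*(64*sin(k)^4 - 81*sin(k)^2 + 12*cos(k) - 3*cos(3*k) - 9)/((cos(k) - 1)^3*(4*cos(k) + 3)^3)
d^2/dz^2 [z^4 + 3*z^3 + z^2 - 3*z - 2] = 12*z^2 + 18*z + 2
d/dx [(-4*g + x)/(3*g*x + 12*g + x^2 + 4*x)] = (3*g*x + 12*g + x^2 + 4*x + (4*g - x)*(3*g + 2*x + 4))/(3*g*x + 12*g + x^2 + 4*x)^2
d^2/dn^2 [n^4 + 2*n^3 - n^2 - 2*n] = 12*n^2 + 12*n - 2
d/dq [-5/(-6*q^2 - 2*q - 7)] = 10*(-6*q - 1)/(6*q^2 + 2*q + 7)^2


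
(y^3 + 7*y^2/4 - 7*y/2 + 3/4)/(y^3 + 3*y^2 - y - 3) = (y - 1/4)/(y + 1)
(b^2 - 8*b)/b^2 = (b - 8)/b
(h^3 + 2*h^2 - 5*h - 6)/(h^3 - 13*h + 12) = (h^3 + 2*h^2 - 5*h - 6)/(h^3 - 13*h + 12)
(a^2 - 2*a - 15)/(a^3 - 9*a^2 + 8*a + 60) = (a + 3)/(a^2 - 4*a - 12)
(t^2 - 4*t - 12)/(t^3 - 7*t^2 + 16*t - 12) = (t^2 - 4*t - 12)/(t^3 - 7*t^2 + 16*t - 12)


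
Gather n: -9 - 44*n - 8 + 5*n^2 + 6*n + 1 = 5*n^2 - 38*n - 16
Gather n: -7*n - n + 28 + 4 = 32 - 8*n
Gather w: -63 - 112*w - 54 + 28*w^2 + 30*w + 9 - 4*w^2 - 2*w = 24*w^2 - 84*w - 108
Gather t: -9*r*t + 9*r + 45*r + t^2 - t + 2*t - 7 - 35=54*r + t^2 + t*(1 - 9*r) - 42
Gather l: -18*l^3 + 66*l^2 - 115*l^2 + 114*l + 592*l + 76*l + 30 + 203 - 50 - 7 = -18*l^3 - 49*l^2 + 782*l + 176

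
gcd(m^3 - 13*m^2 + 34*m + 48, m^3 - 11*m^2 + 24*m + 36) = m^2 - 5*m - 6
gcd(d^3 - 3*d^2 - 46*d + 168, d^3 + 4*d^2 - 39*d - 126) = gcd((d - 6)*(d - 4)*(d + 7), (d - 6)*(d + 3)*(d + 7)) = d^2 + d - 42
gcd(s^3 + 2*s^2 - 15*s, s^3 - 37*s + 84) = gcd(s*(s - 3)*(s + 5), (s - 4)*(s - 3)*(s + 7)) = s - 3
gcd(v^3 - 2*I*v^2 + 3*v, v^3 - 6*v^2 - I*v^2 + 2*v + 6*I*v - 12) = v + I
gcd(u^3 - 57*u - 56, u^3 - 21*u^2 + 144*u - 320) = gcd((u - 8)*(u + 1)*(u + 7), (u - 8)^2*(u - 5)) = u - 8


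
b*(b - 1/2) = b^2 - b/2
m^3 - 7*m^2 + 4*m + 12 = (m - 6)*(m - 2)*(m + 1)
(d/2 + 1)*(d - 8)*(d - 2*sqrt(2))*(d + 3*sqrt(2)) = d^4/2 - 3*d^3 + sqrt(2)*d^3/2 - 14*d^2 - 3*sqrt(2)*d^2 - 8*sqrt(2)*d + 36*d + 96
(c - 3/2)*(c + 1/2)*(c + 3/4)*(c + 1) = c^4 + 3*c^3/4 - 7*c^2/4 - 33*c/16 - 9/16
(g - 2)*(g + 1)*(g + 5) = g^3 + 4*g^2 - 7*g - 10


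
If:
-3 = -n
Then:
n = 3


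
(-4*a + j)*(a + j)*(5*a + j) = -20*a^3 - 19*a^2*j + 2*a*j^2 + j^3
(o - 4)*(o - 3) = o^2 - 7*o + 12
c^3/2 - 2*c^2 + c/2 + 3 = (c/2 + 1/2)*(c - 3)*(c - 2)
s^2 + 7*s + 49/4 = (s + 7/2)^2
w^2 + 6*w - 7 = (w - 1)*(w + 7)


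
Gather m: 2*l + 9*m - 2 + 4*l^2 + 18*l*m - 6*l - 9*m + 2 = 4*l^2 + 18*l*m - 4*l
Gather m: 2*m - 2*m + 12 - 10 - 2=0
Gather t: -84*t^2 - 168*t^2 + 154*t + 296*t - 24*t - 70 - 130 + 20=-252*t^2 + 426*t - 180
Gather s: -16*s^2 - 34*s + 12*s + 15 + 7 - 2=-16*s^2 - 22*s + 20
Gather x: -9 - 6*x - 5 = -6*x - 14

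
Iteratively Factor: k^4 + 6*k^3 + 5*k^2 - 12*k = (k + 4)*(k^3 + 2*k^2 - 3*k) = k*(k + 4)*(k^2 + 2*k - 3) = k*(k - 1)*(k + 4)*(k + 3)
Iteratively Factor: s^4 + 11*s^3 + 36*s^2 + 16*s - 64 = (s + 4)*(s^3 + 7*s^2 + 8*s - 16) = (s + 4)^2*(s^2 + 3*s - 4) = (s - 1)*(s + 4)^2*(s + 4)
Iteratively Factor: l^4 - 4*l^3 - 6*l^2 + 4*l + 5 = (l + 1)*(l^3 - 5*l^2 - l + 5) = (l - 1)*(l + 1)*(l^2 - 4*l - 5) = (l - 5)*(l - 1)*(l + 1)*(l + 1)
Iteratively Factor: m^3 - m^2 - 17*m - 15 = (m + 1)*(m^2 - 2*m - 15) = (m - 5)*(m + 1)*(m + 3)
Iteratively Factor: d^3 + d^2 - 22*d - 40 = (d - 5)*(d^2 + 6*d + 8) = (d - 5)*(d + 4)*(d + 2)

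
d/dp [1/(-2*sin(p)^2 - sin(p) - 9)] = (4*sin(p) + 1)*cos(p)/(sin(p) - cos(2*p) + 10)^2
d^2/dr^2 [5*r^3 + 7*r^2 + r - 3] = 30*r + 14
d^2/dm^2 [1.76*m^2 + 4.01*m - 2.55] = 3.52000000000000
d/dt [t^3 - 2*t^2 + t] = 3*t^2 - 4*t + 1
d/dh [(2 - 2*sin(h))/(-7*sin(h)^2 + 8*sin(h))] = 2*(-7*cos(h) + 14/tan(h) - 8*cos(h)/sin(h)^2)/(7*sin(h) - 8)^2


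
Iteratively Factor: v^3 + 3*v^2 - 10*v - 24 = (v + 4)*(v^2 - v - 6) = (v - 3)*(v + 4)*(v + 2)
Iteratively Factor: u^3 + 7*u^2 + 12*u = (u + 4)*(u^2 + 3*u) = u*(u + 4)*(u + 3)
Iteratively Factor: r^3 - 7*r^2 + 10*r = (r - 5)*(r^2 - 2*r) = (r - 5)*(r - 2)*(r)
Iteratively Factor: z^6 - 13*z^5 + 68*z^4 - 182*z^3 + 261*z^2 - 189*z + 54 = (z - 3)*(z^5 - 10*z^4 + 38*z^3 - 68*z^2 + 57*z - 18) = (z - 3)*(z - 1)*(z^4 - 9*z^3 + 29*z^2 - 39*z + 18) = (z - 3)*(z - 1)^2*(z^3 - 8*z^2 + 21*z - 18) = (z - 3)^2*(z - 1)^2*(z^2 - 5*z + 6) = (z - 3)^3*(z - 1)^2*(z - 2)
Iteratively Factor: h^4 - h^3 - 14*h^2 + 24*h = (h - 2)*(h^3 + h^2 - 12*h) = h*(h - 2)*(h^2 + h - 12) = h*(h - 2)*(h + 4)*(h - 3)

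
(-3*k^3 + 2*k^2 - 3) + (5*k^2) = -3*k^3 + 7*k^2 - 3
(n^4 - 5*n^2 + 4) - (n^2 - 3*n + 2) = n^4 - 6*n^2 + 3*n + 2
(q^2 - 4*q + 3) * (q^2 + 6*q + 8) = q^4 + 2*q^3 - 13*q^2 - 14*q + 24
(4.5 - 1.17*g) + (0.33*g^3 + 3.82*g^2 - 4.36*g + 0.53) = 0.33*g^3 + 3.82*g^2 - 5.53*g + 5.03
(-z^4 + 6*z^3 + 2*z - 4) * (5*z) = -5*z^5 + 30*z^4 + 10*z^2 - 20*z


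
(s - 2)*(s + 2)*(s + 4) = s^3 + 4*s^2 - 4*s - 16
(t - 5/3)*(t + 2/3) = t^2 - t - 10/9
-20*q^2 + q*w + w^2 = (-4*q + w)*(5*q + w)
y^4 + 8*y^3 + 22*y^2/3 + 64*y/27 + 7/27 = (y + 1/3)^3*(y + 7)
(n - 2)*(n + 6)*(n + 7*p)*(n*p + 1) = n^4*p + 7*n^3*p^2 + 4*n^3*p + n^3 + 28*n^2*p^2 - 5*n^2*p + 4*n^2 - 84*n*p^2 + 28*n*p - 12*n - 84*p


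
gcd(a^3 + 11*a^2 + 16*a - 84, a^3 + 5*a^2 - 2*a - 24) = a - 2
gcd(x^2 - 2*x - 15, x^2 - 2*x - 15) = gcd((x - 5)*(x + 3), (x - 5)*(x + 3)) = x^2 - 2*x - 15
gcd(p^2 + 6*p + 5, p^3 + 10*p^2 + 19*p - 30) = p + 5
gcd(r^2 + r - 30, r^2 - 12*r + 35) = r - 5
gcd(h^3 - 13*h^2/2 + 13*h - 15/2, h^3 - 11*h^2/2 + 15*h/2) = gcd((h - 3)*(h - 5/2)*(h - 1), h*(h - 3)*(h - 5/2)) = h^2 - 11*h/2 + 15/2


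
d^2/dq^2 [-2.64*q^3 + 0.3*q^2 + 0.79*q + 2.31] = 0.6 - 15.84*q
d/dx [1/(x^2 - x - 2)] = (1 - 2*x)/(-x^2 + x + 2)^2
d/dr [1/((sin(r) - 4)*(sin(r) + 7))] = -(2*sin(r) + 3)*cos(r)/((sin(r) - 4)^2*(sin(r) + 7)^2)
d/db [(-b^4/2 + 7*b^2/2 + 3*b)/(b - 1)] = (-3*b^4 + 4*b^3 + 7*b^2 - 14*b - 6)/(2*(b^2 - 2*b + 1))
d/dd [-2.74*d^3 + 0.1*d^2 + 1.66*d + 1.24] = -8.22*d^2 + 0.2*d + 1.66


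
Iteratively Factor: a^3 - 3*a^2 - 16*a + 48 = (a - 4)*(a^2 + a - 12) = (a - 4)*(a - 3)*(a + 4)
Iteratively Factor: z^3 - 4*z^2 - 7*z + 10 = (z + 2)*(z^2 - 6*z + 5) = (z - 5)*(z + 2)*(z - 1)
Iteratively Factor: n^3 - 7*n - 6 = (n - 3)*(n^2 + 3*n + 2) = (n - 3)*(n + 2)*(n + 1)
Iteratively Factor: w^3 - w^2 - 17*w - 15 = (w - 5)*(w^2 + 4*w + 3) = (w - 5)*(w + 1)*(w + 3)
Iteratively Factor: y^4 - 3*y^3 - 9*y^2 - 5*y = (y - 5)*(y^3 + 2*y^2 + y) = (y - 5)*(y + 1)*(y^2 + y) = y*(y - 5)*(y + 1)*(y + 1)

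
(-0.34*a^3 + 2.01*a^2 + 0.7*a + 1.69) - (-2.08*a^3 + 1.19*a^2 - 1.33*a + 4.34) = 1.74*a^3 + 0.82*a^2 + 2.03*a - 2.65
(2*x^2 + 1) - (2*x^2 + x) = 1 - x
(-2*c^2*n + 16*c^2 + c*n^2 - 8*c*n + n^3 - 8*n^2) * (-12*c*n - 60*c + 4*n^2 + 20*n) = 24*c^3*n^2 - 72*c^3*n - 960*c^3 - 20*c^2*n^3 + 60*c^2*n^2 + 800*c^2*n - 8*c*n^4 + 24*c*n^3 + 320*c*n^2 + 4*n^5 - 12*n^4 - 160*n^3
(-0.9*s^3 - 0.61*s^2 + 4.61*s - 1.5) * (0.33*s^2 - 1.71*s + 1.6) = -0.297*s^5 + 1.3377*s^4 + 1.1244*s^3 - 9.3541*s^2 + 9.941*s - 2.4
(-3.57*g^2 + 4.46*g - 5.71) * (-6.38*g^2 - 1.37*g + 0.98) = 22.7766*g^4 - 23.5639*g^3 + 26.821*g^2 + 12.1935*g - 5.5958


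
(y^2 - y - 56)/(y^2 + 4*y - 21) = (y - 8)/(y - 3)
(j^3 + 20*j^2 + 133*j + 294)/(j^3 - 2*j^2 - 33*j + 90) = (j^2 + 14*j + 49)/(j^2 - 8*j + 15)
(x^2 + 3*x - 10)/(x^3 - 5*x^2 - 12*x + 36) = (x + 5)/(x^2 - 3*x - 18)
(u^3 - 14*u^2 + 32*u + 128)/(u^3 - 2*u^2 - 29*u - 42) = (u^2 - 16*u + 64)/(u^2 - 4*u - 21)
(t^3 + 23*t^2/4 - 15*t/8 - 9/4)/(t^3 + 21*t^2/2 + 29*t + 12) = (t - 3/4)/(t + 4)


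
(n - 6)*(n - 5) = n^2 - 11*n + 30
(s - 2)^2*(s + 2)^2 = s^4 - 8*s^2 + 16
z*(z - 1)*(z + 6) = z^3 + 5*z^2 - 6*z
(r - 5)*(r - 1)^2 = r^3 - 7*r^2 + 11*r - 5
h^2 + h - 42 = (h - 6)*(h + 7)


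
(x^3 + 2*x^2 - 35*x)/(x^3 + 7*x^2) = (x - 5)/x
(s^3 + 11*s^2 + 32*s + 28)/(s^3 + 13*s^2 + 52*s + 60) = (s^2 + 9*s + 14)/(s^2 + 11*s + 30)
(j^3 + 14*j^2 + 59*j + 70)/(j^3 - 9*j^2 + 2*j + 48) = (j^2 + 12*j + 35)/(j^2 - 11*j + 24)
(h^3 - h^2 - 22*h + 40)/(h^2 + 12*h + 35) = (h^2 - 6*h + 8)/(h + 7)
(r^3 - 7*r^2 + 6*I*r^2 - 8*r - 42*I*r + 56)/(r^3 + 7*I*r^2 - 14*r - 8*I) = (r - 7)/(r + I)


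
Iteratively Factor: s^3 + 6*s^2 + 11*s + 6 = (s + 3)*(s^2 + 3*s + 2) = (s + 1)*(s + 3)*(s + 2)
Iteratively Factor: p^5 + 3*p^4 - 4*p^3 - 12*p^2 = (p + 3)*(p^4 - 4*p^2) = p*(p + 3)*(p^3 - 4*p) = p*(p + 2)*(p + 3)*(p^2 - 2*p) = p^2*(p + 2)*(p + 3)*(p - 2)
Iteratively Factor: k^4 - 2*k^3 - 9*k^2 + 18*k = (k)*(k^3 - 2*k^2 - 9*k + 18) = k*(k - 3)*(k^2 + k - 6) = k*(k - 3)*(k + 3)*(k - 2)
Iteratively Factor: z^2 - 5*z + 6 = (z - 3)*(z - 2)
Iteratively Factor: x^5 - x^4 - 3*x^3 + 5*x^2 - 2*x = (x)*(x^4 - x^3 - 3*x^2 + 5*x - 2) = x*(x + 2)*(x^3 - 3*x^2 + 3*x - 1) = x*(x - 1)*(x + 2)*(x^2 - 2*x + 1) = x*(x - 1)^2*(x + 2)*(x - 1)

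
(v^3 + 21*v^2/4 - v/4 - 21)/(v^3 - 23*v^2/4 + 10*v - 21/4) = (v^2 + 7*v + 12)/(v^2 - 4*v + 3)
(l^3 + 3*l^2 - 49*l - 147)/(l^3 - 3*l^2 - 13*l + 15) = (l^2 - 49)/(l^2 - 6*l + 5)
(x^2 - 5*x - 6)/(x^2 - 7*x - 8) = (x - 6)/(x - 8)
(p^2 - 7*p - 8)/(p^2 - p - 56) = (p + 1)/(p + 7)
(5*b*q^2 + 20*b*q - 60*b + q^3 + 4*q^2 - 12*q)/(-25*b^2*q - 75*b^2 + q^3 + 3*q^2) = (q^2 + 4*q - 12)/(-5*b*q - 15*b + q^2 + 3*q)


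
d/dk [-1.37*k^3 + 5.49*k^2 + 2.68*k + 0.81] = -4.11*k^2 + 10.98*k + 2.68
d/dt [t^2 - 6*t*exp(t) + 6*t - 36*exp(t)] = -6*t*exp(t) + 2*t - 42*exp(t) + 6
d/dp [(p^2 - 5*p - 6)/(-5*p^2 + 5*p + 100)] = 2*(-2*p^2 + 14*p - 47)/(5*(p^4 - 2*p^3 - 39*p^2 + 40*p + 400))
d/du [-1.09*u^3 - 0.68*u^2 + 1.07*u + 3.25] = -3.27*u^2 - 1.36*u + 1.07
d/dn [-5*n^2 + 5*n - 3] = 5 - 10*n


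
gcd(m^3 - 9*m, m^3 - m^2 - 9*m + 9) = m^2 - 9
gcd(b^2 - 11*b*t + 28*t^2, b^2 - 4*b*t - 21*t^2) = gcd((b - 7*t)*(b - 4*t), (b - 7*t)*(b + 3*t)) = -b + 7*t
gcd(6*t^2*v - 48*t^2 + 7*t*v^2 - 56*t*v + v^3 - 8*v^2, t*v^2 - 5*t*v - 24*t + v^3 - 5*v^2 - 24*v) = t*v - 8*t + v^2 - 8*v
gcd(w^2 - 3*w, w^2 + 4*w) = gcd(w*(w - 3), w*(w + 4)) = w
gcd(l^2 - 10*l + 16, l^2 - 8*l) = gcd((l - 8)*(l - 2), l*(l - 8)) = l - 8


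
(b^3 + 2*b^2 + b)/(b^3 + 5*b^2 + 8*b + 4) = b*(b + 1)/(b^2 + 4*b + 4)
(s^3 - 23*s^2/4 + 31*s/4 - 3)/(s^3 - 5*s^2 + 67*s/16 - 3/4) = 4*(s - 1)/(4*s - 1)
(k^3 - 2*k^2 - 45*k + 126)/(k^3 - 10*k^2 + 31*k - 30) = (k^2 + k - 42)/(k^2 - 7*k + 10)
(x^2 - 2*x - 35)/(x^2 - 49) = (x + 5)/(x + 7)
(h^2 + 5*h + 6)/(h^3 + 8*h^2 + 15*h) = (h + 2)/(h*(h + 5))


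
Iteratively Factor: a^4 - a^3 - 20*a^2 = (a - 5)*(a^3 + 4*a^2) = (a - 5)*(a + 4)*(a^2) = a*(a - 5)*(a + 4)*(a)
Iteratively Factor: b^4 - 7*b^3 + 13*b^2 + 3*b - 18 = (b + 1)*(b^3 - 8*b^2 + 21*b - 18) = (b - 3)*(b + 1)*(b^2 - 5*b + 6) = (b - 3)^2*(b + 1)*(b - 2)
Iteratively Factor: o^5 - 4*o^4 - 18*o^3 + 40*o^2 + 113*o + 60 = (o - 5)*(o^4 + o^3 - 13*o^2 - 25*o - 12) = (o - 5)*(o - 4)*(o^3 + 5*o^2 + 7*o + 3) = (o - 5)*(o - 4)*(o + 3)*(o^2 + 2*o + 1) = (o - 5)*(o - 4)*(o + 1)*(o + 3)*(o + 1)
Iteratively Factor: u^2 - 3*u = (u - 3)*(u)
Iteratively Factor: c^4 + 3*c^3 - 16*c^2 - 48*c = (c)*(c^3 + 3*c^2 - 16*c - 48) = c*(c - 4)*(c^2 + 7*c + 12) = c*(c - 4)*(c + 3)*(c + 4)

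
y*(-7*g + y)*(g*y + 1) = -7*g^2*y^2 + g*y^3 - 7*g*y + y^2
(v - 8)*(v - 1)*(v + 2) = v^3 - 7*v^2 - 10*v + 16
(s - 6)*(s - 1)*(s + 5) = s^3 - 2*s^2 - 29*s + 30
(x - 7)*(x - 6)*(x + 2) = x^3 - 11*x^2 + 16*x + 84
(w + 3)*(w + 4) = w^2 + 7*w + 12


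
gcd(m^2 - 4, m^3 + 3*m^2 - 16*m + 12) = m - 2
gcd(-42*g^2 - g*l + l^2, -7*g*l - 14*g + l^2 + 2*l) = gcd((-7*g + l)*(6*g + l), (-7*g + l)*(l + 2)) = 7*g - l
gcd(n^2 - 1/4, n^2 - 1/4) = n^2 - 1/4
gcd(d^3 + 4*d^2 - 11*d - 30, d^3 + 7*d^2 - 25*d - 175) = d + 5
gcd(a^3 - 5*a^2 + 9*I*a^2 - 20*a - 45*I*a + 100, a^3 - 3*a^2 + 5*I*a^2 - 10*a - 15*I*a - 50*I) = a^2 + a*(-5 + 5*I) - 25*I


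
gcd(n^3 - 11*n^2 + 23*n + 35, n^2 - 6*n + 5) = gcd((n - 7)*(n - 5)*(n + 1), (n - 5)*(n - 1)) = n - 5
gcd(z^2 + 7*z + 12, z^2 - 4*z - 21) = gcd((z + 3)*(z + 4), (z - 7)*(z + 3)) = z + 3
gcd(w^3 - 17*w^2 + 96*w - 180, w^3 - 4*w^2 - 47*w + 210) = w^2 - 11*w + 30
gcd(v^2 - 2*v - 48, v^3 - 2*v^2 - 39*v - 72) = v - 8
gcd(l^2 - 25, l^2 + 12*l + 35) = l + 5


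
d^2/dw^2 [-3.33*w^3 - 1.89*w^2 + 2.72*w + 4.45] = -19.98*w - 3.78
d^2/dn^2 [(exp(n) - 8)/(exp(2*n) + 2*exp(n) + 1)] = (exp(2*n) - 36*exp(n) + 17)*exp(n)/(exp(4*n) + 4*exp(3*n) + 6*exp(2*n) + 4*exp(n) + 1)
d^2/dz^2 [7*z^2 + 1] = 14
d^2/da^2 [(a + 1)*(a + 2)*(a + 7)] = 6*a + 20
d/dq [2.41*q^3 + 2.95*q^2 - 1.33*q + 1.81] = 7.23*q^2 + 5.9*q - 1.33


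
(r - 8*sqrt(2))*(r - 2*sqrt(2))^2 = r^3 - 12*sqrt(2)*r^2 + 72*r - 64*sqrt(2)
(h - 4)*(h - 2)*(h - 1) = h^3 - 7*h^2 + 14*h - 8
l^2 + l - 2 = (l - 1)*(l + 2)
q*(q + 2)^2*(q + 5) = q^4 + 9*q^3 + 24*q^2 + 20*q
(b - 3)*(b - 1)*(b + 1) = b^3 - 3*b^2 - b + 3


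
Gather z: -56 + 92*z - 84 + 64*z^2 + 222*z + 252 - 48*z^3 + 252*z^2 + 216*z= -48*z^3 + 316*z^2 + 530*z + 112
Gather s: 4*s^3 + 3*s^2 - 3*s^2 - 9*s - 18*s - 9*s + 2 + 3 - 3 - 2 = 4*s^3 - 36*s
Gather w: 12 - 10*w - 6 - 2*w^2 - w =-2*w^2 - 11*w + 6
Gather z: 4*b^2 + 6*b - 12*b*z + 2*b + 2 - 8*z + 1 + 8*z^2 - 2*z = 4*b^2 + 8*b + 8*z^2 + z*(-12*b - 10) + 3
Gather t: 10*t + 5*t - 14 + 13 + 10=15*t + 9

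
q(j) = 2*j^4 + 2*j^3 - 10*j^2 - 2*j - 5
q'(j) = 8*j^3 + 6*j^2 - 20*j - 2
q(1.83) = -7.46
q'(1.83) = 30.52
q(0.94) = -12.49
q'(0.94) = -8.85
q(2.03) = 0.43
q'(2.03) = 49.05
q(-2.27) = -22.28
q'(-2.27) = -19.26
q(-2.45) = -17.48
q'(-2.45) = -34.63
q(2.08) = 3.01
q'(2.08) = 54.35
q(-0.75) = -9.34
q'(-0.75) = 13.00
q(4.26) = 618.29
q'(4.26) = 640.16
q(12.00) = 43459.00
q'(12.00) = 14446.00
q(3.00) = 115.00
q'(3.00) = 208.00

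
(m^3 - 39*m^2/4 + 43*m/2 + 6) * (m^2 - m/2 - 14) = m^5 - 41*m^4/4 + 99*m^3/8 + 527*m^2/4 - 304*m - 84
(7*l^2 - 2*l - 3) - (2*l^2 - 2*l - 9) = 5*l^2 + 6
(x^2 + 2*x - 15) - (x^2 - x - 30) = 3*x + 15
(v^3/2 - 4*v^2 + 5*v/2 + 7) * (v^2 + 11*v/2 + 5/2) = v^5/2 - 5*v^4/4 - 73*v^3/4 + 43*v^2/4 + 179*v/4 + 35/2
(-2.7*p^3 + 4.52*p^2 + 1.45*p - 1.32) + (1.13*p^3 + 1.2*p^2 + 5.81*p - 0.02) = -1.57*p^3 + 5.72*p^2 + 7.26*p - 1.34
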